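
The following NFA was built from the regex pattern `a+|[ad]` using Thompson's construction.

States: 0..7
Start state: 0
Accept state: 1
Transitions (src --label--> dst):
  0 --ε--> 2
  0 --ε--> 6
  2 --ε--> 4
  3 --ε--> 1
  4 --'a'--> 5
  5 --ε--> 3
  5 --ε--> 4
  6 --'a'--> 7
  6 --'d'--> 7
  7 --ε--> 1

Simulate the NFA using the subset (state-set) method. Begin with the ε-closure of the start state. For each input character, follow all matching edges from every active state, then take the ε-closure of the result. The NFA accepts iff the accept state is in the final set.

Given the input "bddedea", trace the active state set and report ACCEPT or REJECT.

start: ε-closure({0}) = {0,2,4,6}
'b' @ 1: {}  — no active states
rest 'ddedea' ignored (set empty)
after full input: {}  (accept=1 not in)

Answer: REJECT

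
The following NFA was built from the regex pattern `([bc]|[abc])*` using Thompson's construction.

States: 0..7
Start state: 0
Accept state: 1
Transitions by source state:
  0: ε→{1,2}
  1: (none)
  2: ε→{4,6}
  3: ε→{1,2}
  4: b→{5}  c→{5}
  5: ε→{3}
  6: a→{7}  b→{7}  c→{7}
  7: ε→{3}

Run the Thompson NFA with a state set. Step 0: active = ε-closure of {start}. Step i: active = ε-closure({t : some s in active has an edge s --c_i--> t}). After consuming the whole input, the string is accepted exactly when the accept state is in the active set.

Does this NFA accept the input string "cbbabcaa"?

initial (ε-close {0}): {0,1,2,4,6}
'c' @ 1: {1,2,3,4,5,6,7}  ✓accept
'b' @ 2: {1,2,3,4,5,6,7}  ✓accept
'b' @ 3: {1,2,3,4,5,6,7}  ✓accept
'a' @ 4: {1,2,3,4,6,7}  ✓accept
'b' @ 5: {1,2,3,4,5,6,7}  ✓accept
'c' @ 6: {1,2,3,4,5,6,7}  ✓accept
'a' @ 7: {1,2,3,4,6,7}  ✓accept
'a' @ 8: {1,2,3,4,6,7}  ✓accept
after full input: {1,2,3,4,6,7}  (accept=1 in)

Answer: ACCEPT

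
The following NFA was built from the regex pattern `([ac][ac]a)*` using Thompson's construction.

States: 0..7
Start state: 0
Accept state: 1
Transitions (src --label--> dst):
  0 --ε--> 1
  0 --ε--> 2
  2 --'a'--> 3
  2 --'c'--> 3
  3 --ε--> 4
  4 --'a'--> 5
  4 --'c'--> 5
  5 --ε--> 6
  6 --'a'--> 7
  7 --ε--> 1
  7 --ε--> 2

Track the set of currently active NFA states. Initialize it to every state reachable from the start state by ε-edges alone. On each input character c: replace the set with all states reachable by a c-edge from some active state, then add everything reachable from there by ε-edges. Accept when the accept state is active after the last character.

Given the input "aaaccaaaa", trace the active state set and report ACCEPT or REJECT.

S₀ = ε-closure({0}) = {0,1,2}
'a' @ 1: {3,4}
'a' @ 2: {5,6}
'a' @ 3: {1,2,7}  [accepting]
'c' @ 4: {3,4}
'c' @ 5: {5,6}
'a' @ 6: {1,2,7}  [accepting]
'a' @ 7: {3,4}
'a' @ 8: {5,6}
'a' @ 9: {1,2,7}  [accepting]
after full input: {1,2,7}  (accept=1 in)

Answer: ACCEPT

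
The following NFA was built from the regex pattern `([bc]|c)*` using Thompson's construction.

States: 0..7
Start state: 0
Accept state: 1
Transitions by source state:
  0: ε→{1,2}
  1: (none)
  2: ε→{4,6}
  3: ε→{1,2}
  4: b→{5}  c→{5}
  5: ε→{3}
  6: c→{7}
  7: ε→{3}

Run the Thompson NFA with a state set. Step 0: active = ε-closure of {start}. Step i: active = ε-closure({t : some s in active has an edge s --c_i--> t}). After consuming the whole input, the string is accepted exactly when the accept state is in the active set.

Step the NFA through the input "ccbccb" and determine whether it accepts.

S₀ = ε-closure({0}) = {0,1,2,4,6}
'c' @ 1: {1,2,3,4,5,6,7}  (accept∈set)
'c' @ 2: {1,2,3,4,5,6,7}  (accept∈set)
'b' @ 3: {1,2,3,4,5,6}  (accept∈set)
'c' @ 4: {1,2,3,4,5,6,7}  (accept∈set)
'c' @ 5: {1,2,3,4,5,6,7}  (accept∈set)
'b' @ 6: {1,2,3,4,5,6}  (accept∈set)
end set {1,2,3,4,5,6} — state 1 in

Answer: ACCEPT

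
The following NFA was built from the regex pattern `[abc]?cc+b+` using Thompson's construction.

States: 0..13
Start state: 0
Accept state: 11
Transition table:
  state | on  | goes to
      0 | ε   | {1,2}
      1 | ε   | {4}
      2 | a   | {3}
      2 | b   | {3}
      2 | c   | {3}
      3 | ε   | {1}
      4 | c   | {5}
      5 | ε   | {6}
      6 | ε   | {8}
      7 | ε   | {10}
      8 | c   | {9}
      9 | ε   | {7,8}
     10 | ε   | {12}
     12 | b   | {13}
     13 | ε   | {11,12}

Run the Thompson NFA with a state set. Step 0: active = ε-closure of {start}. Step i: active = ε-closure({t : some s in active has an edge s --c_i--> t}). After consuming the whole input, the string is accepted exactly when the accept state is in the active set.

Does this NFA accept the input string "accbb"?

Answer: ACCEPT

Steps:
initial (ε-close {0}): {0,1,2,4}
'a' @ 1: {1,3,4}
'c' @ 2: {5,6,8}
'c' @ 3: {7,8,9,10,12}
'b' @ 4: {11,12,13}  (accept∈set)
'b' @ 5: {11,12,13}  (accept∈set)
after full input: {11,12,13}  (accept=11 in)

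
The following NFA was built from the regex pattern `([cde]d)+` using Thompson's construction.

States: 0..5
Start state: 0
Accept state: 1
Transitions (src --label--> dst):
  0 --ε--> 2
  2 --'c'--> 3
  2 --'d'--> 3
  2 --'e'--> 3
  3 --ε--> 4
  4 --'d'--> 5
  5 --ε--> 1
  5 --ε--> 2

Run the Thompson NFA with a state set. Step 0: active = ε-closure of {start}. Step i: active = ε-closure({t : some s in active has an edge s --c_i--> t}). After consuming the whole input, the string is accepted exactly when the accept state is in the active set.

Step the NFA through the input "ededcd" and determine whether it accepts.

Answer: ACCEPT

Trace:
start: ε-closure({0}) = {0,2}
'e' @ 1: {3,4}
'd' @ 2: {1,2,5}  [accepting]
'e' @ 3: {3,4}
'd' @ 4: {1,2,5}  [accepting]
'c' @ 5: {3,4}
'd' @ 6: {1,2,5}  [accepting]
final: {1,2,5}; accept 1 in set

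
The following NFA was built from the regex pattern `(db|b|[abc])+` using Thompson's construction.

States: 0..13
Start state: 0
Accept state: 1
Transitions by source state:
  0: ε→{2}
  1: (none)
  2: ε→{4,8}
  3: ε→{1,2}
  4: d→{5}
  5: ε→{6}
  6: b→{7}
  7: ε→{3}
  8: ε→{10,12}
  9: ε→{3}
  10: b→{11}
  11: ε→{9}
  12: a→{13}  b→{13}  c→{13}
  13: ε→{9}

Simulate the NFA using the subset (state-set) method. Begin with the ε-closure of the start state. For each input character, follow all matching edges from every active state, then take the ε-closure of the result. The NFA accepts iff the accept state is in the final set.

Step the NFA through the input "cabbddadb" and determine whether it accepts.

Answer: REJECT

Steps:
initial (ε-close {0}): {0,2,4,8,10,12}
'c' @ 1: {1,2,3,4,8,9,10,12,13}  ✓accept
'a' @ 2: {1,2,3,4,8,9,10,12,13}  ✓accept
'b' @ 3: {1,2,3,4,8,9,10,11,12,13}  ✓accept
'b' @ 4: {1,2,3,4,8,9,10,11,12,13}  ✓accept
'd' @ 5: {5,6}
'd' @ 6: {}  — dead — no transitions
rest 'adb' ignored (set empty)
final: {}; accept 1 not in set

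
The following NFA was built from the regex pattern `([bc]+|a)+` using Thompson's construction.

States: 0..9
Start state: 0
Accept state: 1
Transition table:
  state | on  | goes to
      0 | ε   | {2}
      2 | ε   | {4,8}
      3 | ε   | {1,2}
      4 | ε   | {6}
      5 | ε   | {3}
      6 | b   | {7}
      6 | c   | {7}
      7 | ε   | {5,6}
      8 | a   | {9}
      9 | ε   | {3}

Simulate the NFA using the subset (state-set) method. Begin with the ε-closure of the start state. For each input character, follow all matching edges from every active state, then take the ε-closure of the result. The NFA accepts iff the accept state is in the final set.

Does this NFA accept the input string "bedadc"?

Answer: REJECT

Steps:
initial (ε-close {0}): {0,2,4,6,8}
'b' @ 1: {1,2,3,4,5,6,7,8}  (accept∈set)
'e' @ 2: {}  — no active states
rest 'dadc' ignored (set empty)
after full input: {}  (accept=1 not in)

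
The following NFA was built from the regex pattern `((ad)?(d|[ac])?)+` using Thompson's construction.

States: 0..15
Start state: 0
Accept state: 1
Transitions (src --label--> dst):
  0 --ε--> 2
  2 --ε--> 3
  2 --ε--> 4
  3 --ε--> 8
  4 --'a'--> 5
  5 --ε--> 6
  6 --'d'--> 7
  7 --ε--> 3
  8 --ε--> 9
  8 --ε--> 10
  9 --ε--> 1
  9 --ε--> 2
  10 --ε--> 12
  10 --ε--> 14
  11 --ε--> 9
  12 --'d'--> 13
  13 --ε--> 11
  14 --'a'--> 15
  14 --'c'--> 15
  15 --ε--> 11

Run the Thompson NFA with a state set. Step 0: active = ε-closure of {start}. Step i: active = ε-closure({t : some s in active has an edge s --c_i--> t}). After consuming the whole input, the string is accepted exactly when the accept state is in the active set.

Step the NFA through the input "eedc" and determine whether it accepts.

S₀ = ε-closure({0}) = {0,1,2,3,4,8,9,10,12,14}
'e' @ 1: {}  — dead — no transitions
rest 'edc' ignored (set empty)
end set {} — state 1 not in

Answer: REJECT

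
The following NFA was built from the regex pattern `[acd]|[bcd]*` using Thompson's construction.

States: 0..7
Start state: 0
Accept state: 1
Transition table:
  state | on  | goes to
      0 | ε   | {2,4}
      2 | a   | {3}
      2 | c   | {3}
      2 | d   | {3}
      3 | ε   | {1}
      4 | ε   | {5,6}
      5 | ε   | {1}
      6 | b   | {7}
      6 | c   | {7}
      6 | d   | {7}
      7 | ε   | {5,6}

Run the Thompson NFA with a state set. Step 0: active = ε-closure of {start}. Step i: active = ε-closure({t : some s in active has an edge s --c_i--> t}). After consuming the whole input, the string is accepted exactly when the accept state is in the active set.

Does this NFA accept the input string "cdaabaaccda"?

S₀ = ε-closure({0}) = {0,1,2,4,5,6}
'c' @ 1: {1,3,5,6,7}  ✓accept
'd' @ 2: {1,5,6,7}  ✓accept
'a' @ 3: {}  — dead — no transitions
rest 'abaaccda' ignored (set empty)
after full input: {}  (accept=1 not in)

Answer: REJECT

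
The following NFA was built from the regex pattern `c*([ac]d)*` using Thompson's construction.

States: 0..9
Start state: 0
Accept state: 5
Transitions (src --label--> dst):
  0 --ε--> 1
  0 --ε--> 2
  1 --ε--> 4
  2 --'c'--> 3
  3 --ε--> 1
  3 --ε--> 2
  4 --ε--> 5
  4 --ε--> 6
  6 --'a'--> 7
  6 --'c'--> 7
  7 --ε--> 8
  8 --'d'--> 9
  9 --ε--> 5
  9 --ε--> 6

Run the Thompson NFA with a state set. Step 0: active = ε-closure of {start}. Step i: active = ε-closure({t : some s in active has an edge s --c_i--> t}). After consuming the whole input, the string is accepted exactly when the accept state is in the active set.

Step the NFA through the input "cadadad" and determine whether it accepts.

Answer: ACCEPT

Trace:
S₀ = ε-closure({0}) = {0,1,2,4,5,6}
'c' @ 1: {1,2,3,4,5,6,7,8}  (accept∈set)
'a' @ 2: {7,8}
'd' @ 3: {5,6,9}  (accept∈set)
'a' @ 4: {7,8}
'd' @ 5: {5,6,9}  (accept∈set)
'a' @ 6: {7,8}
'd' @ 7: {5,6,9}  (accept∈set)
end set {5,6,9} — state 5 in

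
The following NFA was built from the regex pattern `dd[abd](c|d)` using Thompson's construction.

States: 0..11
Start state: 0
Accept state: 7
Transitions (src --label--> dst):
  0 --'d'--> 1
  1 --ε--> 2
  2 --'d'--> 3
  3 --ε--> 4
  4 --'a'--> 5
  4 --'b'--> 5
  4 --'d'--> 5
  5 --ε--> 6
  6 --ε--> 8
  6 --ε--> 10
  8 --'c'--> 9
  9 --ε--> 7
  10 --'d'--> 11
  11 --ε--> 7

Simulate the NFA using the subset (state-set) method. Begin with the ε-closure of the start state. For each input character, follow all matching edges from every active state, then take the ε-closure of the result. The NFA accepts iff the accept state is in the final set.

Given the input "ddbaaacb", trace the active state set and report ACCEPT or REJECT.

Answer: REJECT

Trace:
start: ε-closure({0}) = {0}
'd' @ 1: {1,2}
'd' @ 2: {3,4}
'b' @ 3: {5,6,8,10}
'a' @ 4: {}  — no active states
rest 'aacb' ignored (set empty)
end set {} — state 7 not in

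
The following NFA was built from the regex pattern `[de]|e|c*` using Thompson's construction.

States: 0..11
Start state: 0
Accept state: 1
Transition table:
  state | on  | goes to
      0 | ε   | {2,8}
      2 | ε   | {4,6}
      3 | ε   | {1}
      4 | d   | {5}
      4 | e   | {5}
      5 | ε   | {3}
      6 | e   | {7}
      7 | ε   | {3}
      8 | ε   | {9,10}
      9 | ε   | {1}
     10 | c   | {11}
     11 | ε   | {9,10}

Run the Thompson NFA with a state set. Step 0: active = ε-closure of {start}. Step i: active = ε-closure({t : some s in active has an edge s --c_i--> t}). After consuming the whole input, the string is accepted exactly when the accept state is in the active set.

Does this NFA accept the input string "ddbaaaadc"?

Answer: REJECT

Steps:
start: ε-closure({0}) = {0,1,2,4,6,8,9,10}
'd' @ 1: {1,3,5}  ✓accept
'd' @ 2: {}  — no active states
rest 'baaaadc' ignored (set empty)
end set {} — state 1 not in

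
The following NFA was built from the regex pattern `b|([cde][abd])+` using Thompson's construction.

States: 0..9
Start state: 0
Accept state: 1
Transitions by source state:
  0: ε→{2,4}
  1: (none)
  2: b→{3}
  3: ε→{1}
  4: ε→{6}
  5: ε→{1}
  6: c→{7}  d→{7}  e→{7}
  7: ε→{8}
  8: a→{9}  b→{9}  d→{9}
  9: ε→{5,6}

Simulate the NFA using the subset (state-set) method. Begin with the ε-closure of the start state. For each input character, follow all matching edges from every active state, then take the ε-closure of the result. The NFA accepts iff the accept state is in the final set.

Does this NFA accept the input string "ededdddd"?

Answer: ACCEPT

Derivation:
start: ε-closure({0}) = {0,2,4,6}
'e' @ 1: {7,8}
'd' @ 2: {1,5,6,9}  (accept∈set)
'e' @ 3: {7,8}
'd' @ 4: {1,5,6,9}  (accept∈set)
'd' @ 5: {7,8}
'd' @ 6: {1,5,6,9}  (accept∈set)
'd' @ 7: {7,8}
'd' @ 8: {1,5,6,9}  (accept∈set)
after full input: {1,5,6,9}  (accept=1 in)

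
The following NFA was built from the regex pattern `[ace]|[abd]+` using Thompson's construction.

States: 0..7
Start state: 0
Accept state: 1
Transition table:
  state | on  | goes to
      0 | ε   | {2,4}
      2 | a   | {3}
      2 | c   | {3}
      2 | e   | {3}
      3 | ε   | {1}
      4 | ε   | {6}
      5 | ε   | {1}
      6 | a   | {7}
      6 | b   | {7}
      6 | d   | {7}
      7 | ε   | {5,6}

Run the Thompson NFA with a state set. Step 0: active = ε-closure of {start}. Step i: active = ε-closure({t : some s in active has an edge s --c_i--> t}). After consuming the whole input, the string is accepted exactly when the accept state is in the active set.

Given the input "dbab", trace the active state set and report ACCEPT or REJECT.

initial (ε-close {0}): {0,2,4,6}
'd' @ 1: {1,5,6,7}  [accepting]
'b' @ 2: {1,5,6,7}  [accepting]
'a' @ 3: {1,5,6,7}  [accepting]
'b' @ 4: {1,5,6,7}  [accepting]
final: {1,5,6,7}; accept 1 in set

Answer: ACCEPT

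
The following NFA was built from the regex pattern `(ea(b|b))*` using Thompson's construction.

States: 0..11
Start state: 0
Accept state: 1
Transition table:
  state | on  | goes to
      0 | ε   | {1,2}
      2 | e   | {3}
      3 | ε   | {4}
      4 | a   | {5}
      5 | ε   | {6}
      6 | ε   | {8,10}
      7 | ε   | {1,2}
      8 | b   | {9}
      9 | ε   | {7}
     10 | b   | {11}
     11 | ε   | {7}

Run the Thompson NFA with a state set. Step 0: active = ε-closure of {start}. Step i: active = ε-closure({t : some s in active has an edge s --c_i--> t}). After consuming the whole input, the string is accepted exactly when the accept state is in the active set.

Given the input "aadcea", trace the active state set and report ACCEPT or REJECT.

Answer: REJECT

Derivation:
start: ε-closure({0}) = {0,1,2}
'a' @ 1: {}  — dead — no transitions
rest 'adcea' ignored (set empty)
final: {}; accept 1 not in set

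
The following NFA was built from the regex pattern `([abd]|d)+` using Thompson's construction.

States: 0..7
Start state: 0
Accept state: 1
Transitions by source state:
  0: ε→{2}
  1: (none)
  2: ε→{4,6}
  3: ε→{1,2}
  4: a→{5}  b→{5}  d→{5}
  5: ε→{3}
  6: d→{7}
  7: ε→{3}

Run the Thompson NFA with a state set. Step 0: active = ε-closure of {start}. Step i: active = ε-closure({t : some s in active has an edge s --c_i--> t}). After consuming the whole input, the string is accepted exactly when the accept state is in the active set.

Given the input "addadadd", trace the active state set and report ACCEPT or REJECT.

Answer: ACCEPT

Steps:
initial (ε-close {0}): {0,2,4,6}
'a' @ 1: {1,2,3,4,5,6}  ✓accept
'd' @ 2: {1,2,3,4,5,6,7}  ✓accept
'd' @ 3: {1,2,3,4,5,6,7}  ✓accept
'a' @ 4: {1,2,3,4,5,6}  ✓accept
'd' @ 5: {1,2,3,4,5,6,7}  ✓accept
'a' @ 6: {1,2,3,4,5,6}  ✓accept
'd' @ 7: {1,2,3,4,5,6,7}  ✓accept
'd' @ 8: {1,2,3,4,5,6,7}  ✓accept
after full input: {1,2,3,4,5,6,7}  (accept=1 in)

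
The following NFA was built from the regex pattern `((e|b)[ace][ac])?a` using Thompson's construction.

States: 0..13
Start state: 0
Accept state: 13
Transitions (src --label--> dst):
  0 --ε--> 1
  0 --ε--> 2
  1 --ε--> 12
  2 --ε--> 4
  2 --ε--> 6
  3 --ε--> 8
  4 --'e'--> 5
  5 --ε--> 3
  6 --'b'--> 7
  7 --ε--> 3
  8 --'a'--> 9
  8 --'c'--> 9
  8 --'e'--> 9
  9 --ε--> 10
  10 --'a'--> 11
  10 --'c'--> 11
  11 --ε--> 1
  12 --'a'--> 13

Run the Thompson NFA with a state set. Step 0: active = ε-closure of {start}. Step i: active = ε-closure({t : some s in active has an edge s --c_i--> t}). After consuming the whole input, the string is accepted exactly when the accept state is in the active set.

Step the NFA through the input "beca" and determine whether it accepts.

Answer: ACCEPT

Derivation:
S₀ = ε-closure({0}) = {0,1,2,4,6,12}
'b' @ 1: {3,7,8}
'e' @ 2: {9,10}
'c' @ 3: {1,11,12}
'a' @ 4: {13}  (accept∈set)
after full input: {13}  (accept=13 in)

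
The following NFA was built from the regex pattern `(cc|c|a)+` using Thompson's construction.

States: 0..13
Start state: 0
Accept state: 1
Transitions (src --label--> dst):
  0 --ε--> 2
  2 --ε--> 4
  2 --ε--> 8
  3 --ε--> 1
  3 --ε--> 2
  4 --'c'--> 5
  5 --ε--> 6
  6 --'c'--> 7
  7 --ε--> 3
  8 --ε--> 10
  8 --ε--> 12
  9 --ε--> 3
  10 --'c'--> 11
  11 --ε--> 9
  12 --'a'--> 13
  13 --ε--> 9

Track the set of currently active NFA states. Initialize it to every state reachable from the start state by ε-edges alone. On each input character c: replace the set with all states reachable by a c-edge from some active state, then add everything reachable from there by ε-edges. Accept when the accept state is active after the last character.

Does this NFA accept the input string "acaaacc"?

start: ε-closure({0}) = {0,2,4,8,10,12}
'a' @ 1: {1,2,3,4,8,9,10,12,13}  ✓accept
'c' @ 2: {1,2,3,4,5,6,8,9,10,11,12}  ✓accept
'a' @ 3: {1,2,3,4,8,9,10,12,13}  ✓accept
'a' @ 4: {1,2,3,4,8,9,10,12,13}  ✓accept
'a' @ 5: {1,2,3,4,8,9,10,12,13}  ✓accept
'c' @ 6: {1,2,3,4,5,6,8,9,10,11,12}  ✓accept
'c' @ 7: {1,2,3,4,5,6,7,8,9,10,11,12}  ✓accept
final: {1,2,3,4,5,6,7,8,9,10,11,12}; accept 1 in set

Answer: ACCEPT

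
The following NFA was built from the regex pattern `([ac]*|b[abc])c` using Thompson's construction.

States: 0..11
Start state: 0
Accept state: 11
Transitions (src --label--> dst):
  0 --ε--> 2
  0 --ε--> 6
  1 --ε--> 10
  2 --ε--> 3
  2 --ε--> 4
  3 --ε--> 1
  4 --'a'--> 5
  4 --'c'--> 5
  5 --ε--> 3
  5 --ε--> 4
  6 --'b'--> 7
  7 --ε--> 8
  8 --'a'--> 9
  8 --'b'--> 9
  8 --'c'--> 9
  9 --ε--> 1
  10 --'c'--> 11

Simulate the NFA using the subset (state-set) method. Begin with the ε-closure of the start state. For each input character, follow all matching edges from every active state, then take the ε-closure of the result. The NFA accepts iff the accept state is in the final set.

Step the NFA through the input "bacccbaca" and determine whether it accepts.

Answer: REJECT

Derivation:
start: ε-closure({0}) = {0,1,2,3,4,6,10}
'b' @ 1: {7,8}
'a' @ 2: {1,9,10}
'c' @ 3: {11}  (accept∈set)
'c' @ 4: {}  — no active states
rest 'cbaca' ignored (set empty)
after full input: {}  (accept=11 not in)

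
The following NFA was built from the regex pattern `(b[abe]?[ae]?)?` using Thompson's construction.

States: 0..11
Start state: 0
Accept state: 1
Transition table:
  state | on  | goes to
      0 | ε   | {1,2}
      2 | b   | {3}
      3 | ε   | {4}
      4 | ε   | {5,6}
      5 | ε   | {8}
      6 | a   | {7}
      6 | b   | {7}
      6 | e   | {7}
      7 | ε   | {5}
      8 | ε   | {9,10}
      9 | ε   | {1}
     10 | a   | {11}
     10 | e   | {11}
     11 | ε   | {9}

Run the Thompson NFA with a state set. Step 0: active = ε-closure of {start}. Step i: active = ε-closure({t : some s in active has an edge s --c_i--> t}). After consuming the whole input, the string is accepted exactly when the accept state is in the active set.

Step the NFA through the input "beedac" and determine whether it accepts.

start: ε-closure({0}) = {0,1,2}
'b' @ 1: {1,3,4,5,6,8,9,10}  (accept∈set)
'e' @ 2: {1,5,7,8,9,10,11}  (accept∈set)
'e' @ 3: {1,9,11}  (accept∈set)
'd' @ 4: {}  — dead — no transitions
rest 'ac' ignored (set empty)
final: {}; accept 1 not in set

Answer: REJECT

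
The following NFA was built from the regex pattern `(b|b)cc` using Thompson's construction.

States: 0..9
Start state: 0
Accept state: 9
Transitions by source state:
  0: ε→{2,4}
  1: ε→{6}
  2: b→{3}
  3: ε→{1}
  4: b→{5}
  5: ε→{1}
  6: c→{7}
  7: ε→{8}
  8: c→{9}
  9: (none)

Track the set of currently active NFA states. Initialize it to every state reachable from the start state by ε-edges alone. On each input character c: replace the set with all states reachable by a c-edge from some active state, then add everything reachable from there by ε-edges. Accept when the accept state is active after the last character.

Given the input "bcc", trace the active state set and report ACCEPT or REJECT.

Answer: ACCEPT

Derivation:
start: ε-closure({0}) = {0,2,4}
'b' @ 1: {1,3,5,6}
'c' @ 2: {7,8}
'c' @ 3: {9}  [accepting]
end set {9} — state 9 in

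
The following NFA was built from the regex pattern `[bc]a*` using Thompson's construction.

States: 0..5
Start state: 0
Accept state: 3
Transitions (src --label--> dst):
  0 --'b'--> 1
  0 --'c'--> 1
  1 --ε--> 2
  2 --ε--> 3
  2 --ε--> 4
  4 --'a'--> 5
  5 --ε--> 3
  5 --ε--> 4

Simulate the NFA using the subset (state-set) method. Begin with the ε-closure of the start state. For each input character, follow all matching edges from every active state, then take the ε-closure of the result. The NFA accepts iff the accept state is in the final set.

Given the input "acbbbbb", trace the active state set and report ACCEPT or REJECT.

Answer: REJECT

Derivation:
S₀ = ε-closure({0}) = {0}
'a' @ 1: {}  — state set empty
rest 'cbbbbb' ignored (set empty)
final: {}; accept 3 not in set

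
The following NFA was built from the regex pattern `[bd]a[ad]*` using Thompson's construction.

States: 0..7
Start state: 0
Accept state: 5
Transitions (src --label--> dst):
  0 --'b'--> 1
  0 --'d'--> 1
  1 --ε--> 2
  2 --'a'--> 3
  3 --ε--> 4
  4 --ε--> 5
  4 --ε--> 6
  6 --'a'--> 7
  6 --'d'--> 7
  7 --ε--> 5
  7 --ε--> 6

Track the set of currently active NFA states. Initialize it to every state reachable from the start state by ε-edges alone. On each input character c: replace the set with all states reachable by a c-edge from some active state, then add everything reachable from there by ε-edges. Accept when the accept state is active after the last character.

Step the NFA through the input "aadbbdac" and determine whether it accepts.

S₀ = ε-closure({0}) = {0}
'a' @ 1: {}  — state set empty
rest 'adbbdac' ignored (set empty)
final: {}; accept 5 not in set

Answer: REJECT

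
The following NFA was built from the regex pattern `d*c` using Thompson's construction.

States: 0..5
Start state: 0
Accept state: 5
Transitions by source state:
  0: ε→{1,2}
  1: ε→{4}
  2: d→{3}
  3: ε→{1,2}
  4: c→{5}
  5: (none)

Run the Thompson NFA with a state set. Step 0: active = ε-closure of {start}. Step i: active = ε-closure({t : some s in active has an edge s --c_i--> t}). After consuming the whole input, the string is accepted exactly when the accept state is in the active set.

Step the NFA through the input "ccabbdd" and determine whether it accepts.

start: ε-closure({0}) = {0,1,2,4}
'c' @ 1: {5}  (accept∈set)
'c' @ 2: {}  — state set empty
rest 'abbdd' ignored (set empty)
final: {}; accept 5 not in set

Answer: REJECT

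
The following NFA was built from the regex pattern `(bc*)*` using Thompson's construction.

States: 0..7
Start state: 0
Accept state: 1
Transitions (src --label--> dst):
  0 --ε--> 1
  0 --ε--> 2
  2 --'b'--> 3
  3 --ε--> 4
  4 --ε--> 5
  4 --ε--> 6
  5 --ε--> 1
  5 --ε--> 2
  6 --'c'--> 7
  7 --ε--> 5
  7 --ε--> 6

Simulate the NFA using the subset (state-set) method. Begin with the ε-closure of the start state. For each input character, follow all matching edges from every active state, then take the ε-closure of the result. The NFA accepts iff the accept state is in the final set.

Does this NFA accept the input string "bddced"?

initial (ε-close {0}): {0,1,2}
'b' @ 1: {1,2,3,4,5,6}  [accepting]
'd' @ 2: {}  — state set empty
rest 'dced' ignored (set empty)
after full input: {}  (accept=1 not in)

Answer: REJECT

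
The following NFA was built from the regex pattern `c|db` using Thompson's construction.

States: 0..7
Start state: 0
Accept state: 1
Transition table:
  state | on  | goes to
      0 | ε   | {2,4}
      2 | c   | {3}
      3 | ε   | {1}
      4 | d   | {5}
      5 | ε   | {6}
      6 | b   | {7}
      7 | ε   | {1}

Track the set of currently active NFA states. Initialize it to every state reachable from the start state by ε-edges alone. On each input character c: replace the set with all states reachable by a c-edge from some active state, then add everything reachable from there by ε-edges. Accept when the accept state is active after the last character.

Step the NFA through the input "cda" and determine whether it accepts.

Answer: REJECT

Derivation:
initial (ε-close {0}): {0,2,4}
'c' @ 1: {1,3}  (accept∈set)
'd' @ 2: {}  — state set empty
rest 'a' ignored (set empty)
final: {}; accept 1 not in set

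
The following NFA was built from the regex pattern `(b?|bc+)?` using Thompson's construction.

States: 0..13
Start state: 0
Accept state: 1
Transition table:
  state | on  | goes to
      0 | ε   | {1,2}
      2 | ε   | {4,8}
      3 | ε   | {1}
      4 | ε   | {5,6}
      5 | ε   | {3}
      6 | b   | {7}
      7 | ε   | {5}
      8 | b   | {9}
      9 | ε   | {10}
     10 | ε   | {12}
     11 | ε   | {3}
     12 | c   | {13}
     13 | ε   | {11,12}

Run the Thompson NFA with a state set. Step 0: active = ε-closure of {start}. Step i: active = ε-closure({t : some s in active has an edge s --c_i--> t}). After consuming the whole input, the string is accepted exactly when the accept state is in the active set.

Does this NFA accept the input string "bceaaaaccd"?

initial (ε-close {0}): {0,1,2,3,4,5,6,8}
'b' @ 1: {1,3,5,7,9,10,12}  ✓accept
'c' @ 2: {1,3,11,12,13}  ✓accept
'e' @ 3: {}  — state set empty
rest 'aaaaccd' ignored (set empty)
final: {}; accept 1 not in set

Answer: REJECT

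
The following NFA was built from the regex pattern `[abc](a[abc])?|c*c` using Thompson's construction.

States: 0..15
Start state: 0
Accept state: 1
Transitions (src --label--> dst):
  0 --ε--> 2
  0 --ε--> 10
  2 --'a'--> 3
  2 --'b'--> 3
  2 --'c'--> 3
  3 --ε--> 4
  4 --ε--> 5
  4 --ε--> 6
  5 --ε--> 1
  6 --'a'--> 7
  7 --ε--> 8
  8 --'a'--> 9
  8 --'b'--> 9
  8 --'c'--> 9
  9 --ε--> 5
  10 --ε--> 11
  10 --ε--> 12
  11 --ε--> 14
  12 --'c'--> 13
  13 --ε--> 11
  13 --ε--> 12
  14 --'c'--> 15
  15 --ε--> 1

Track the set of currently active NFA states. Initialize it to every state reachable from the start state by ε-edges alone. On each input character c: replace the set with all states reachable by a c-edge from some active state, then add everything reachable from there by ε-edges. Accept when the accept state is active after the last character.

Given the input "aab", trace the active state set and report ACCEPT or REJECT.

Answer: ACCEPT

Trace:
initial (ε-close {0}): {0,2,10,11,12,14}
'a' @ 1: {1,3,4,5,6}  [accepting]
'a' @ 2: {7,8}
'b' @ 3: {1,5,9}  [accepting]
end set {1,5,9} — state 1 in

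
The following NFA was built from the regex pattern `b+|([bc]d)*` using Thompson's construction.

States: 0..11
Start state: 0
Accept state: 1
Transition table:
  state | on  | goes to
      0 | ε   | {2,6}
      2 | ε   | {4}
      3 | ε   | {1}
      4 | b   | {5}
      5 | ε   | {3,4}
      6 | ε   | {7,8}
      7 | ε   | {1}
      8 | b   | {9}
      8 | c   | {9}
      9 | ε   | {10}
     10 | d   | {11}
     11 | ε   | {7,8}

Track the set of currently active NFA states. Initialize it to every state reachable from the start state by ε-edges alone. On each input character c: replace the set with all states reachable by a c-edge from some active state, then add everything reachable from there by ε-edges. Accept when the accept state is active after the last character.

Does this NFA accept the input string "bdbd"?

Answer: ACCEPT

Steps:
start: ε-closure({0}) = {0,1,2,4,6,7,8}
'b' @ 1: {1,3,4,5,9,10}  ✓accept
'd' @ 2: {1,7,8,11}  ✓accept
'b' @ 3: {9,10}
'd' @ 4: {1,7,8,11}  ✓accept
after full input: {1,7,8,11}  (accept=1 in)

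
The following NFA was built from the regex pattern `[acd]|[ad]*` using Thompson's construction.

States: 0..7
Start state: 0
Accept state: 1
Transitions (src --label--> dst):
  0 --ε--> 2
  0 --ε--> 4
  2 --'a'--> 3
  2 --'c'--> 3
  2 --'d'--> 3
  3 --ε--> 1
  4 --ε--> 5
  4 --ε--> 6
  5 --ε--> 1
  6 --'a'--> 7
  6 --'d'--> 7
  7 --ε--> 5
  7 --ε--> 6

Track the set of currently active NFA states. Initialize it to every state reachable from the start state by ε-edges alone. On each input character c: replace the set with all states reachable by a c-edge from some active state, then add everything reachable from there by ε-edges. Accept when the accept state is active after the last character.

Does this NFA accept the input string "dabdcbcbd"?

Answer: REJECT

Steps:
start: ε-closure({0}) = {0,1,2,4,5,6}
'd' @ 1: {1,3,5,6,7}  [accepting]
'a' @ 2: {1,5,6,7}  [accepting]
'b' @ 3: {}  — no active states
rest 'dcbcbd' ignored (set empty)
final: {}; accept 1 not in set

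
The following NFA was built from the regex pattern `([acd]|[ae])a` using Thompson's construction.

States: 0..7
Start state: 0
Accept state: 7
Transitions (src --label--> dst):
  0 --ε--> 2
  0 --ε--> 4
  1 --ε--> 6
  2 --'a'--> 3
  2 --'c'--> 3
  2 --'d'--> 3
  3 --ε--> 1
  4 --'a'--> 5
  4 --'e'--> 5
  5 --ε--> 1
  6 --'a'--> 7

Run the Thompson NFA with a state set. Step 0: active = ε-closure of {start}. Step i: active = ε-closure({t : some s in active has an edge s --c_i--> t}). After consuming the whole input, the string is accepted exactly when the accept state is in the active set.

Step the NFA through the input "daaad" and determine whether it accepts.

S₀ = ε-closure({0}) = {0,2,4}
'd' @ 1: {1,3,6}
'a' @ 2: {7}  (accept∈set)
'a' @ 3: {}  — state set empty
rest 'ad' ignored (set empty)
end set {} — state 7 not in

Answer: REJECT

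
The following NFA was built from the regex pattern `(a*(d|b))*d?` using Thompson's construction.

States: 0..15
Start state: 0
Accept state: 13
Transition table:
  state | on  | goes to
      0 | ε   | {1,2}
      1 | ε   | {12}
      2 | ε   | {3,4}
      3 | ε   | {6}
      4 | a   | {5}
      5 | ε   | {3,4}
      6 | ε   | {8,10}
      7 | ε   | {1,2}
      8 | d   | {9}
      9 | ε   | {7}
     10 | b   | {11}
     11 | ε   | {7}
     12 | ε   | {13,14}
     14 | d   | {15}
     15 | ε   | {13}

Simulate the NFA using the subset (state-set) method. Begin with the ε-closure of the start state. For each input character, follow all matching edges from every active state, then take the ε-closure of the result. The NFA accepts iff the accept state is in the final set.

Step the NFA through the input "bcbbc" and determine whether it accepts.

Answer: REJECT

Steps:
initial (ε-close {0}): {0,1,2,3,4,6,8,10,12,13,14}
'b' @ 1: {1,2,3,4,6,7,8,10,11,12,13,14}  (accept∈set)
'c' @ 2: {}  — no active states
rest 'bbc' ignored (set empty)
end set {} — state 13 not in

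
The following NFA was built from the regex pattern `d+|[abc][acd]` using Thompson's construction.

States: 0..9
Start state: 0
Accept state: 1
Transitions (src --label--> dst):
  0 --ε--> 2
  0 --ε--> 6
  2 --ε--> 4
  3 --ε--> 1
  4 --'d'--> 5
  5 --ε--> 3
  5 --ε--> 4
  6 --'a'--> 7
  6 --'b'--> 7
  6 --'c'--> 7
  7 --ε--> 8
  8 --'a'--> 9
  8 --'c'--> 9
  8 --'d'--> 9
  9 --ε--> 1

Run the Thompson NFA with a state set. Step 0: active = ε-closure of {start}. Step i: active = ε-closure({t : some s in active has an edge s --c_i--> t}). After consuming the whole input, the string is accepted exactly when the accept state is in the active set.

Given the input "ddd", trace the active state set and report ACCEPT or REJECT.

Answer: ACCEPT

Trace:
S₀ = ε-closure({0}) = {0,2,4,6}
'd' @ 1: {1,3,4,5}  ✓accept
'd' @ 2: {1,3,4,5}  ✓accept
'd' @ 3: {1,3,4,5}  ✓accept
final: {1,3,4,5}; accept 1 in set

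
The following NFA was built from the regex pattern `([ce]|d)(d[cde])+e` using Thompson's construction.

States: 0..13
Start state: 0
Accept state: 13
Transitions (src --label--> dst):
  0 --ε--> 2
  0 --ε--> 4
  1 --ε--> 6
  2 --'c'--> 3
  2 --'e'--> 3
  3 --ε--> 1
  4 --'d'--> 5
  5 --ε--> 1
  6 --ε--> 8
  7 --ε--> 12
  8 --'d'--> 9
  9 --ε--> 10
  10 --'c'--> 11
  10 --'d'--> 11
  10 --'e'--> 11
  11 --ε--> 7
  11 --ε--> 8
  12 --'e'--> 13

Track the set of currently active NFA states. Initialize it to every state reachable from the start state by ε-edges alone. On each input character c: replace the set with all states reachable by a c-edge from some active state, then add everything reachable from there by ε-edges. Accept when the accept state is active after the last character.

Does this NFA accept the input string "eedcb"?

start: ε-closure({0}) = {0,2,4}
'e' @ 1: {1,3,6,8}
'e' @ 2: {}  — no active states
rest 'dcb' ignored (set empty)
final: {}; accept 13 not in set

Answer: REJECT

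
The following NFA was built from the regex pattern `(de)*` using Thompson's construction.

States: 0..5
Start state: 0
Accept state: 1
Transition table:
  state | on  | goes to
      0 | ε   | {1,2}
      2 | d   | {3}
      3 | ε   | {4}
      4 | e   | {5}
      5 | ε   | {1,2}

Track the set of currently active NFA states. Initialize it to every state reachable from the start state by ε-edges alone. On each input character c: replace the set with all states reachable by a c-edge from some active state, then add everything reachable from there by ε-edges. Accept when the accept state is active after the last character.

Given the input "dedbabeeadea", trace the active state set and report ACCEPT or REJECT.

initial (ε-close {0}): {0,1,2}
'd' @ 1: {3,4}
'e' @ 2: {1,2,5}  [accepting]
'd' @ 3: {3,4}
'b' @ 4: {}  — no active states
rest 'abeeadea' ignored (set empty)
final: {}; accept 1 not in set

Answer: REJECT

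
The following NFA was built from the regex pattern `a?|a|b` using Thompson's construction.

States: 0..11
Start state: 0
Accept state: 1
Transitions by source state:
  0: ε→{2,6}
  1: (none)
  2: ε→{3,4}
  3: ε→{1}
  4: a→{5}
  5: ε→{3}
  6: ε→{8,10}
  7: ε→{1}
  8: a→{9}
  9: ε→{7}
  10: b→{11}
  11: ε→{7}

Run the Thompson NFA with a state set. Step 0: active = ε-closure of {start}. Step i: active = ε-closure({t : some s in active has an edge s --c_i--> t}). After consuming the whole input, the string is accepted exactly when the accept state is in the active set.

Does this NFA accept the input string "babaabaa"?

S₀ = ε-closure({0}) = {0,1,2,3,4,6,8,10}
'b' @ 1: {1,7,11}  ✓accept
'a' @ 2: {}  — dead — no transitions
rest 'baabaa' ignored (set empty)
end set {} — state 1 not in

Answer: REJECT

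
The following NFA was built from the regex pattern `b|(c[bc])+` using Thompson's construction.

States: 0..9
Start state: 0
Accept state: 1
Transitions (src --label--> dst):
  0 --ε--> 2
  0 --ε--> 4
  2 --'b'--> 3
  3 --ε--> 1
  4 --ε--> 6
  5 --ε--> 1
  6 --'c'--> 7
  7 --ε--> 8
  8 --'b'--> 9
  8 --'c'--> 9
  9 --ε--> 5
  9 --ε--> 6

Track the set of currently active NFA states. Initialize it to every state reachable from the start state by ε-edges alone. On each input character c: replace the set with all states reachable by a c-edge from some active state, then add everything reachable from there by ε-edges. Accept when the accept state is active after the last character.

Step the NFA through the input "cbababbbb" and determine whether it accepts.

start: ε-closure({0}) = {0,2,4,6}
'c' @ 1: {7,8}
'b' @ 2: {1,5,6,9}  [accepting]
'a' @ 3: {}  — no active states
rest 'babbbb' ignored (set empty)
end set {} — state 1 not in

Answer: REJECT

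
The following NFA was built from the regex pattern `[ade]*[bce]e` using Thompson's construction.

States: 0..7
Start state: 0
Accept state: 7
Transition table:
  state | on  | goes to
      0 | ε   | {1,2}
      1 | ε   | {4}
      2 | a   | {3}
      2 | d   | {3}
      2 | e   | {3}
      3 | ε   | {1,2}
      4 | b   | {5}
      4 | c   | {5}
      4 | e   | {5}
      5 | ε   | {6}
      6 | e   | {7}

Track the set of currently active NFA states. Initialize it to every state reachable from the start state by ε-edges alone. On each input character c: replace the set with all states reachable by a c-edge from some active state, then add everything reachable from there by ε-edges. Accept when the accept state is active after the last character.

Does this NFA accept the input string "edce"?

Answer: ACCEPT

Derivation:
S₀ = ε-closure({0}) = {0,1,2,4}
'e' @ 1: {1,2,3,4,5,6}
'd' @ 2: {1,2,3,4}
'c' @ 3: {5,6}
'e' @ 4: {7}  ✓accept
after full input: {7}  (accept=7 in)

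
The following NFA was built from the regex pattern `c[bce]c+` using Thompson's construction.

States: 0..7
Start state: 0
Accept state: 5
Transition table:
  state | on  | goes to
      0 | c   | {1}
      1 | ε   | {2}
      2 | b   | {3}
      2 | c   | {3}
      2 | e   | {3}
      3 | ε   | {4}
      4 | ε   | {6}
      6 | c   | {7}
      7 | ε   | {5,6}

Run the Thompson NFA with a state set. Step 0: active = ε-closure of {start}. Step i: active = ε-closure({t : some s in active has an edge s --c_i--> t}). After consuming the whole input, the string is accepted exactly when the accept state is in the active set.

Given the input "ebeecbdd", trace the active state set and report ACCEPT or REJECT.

Answer: REJECT

Derivation:
S₀ = ε-closure({0}) = {0}
'e' @ 1: {}  — dead — no transitions
rest 'beecbdd' ignored (set empty)
after full input: {}  (accept=5 not in)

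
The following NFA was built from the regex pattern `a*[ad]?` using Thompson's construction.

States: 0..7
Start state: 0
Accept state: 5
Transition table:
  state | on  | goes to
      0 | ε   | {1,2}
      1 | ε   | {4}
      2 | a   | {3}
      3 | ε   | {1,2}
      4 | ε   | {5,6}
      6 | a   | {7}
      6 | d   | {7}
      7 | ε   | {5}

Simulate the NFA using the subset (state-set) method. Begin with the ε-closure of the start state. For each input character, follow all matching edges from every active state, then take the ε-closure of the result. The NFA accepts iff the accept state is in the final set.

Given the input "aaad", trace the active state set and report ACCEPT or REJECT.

Answer: ACCEPT

Derivation:
S₀ = ε-closure({0}) = {0,1,2,4,5,6}
'a' @ 1: {1,2,3,4,5,6,7}  [accepting]
'a' @ 2: {1,2,3,4,5,6,7}  [accepting]
'a' @ 3: {1,2,3,4,5,6,7}  [accepting]
'd' @ 4: {5,7}  [accepting]
after full input: {5,7}  (accept=5 in)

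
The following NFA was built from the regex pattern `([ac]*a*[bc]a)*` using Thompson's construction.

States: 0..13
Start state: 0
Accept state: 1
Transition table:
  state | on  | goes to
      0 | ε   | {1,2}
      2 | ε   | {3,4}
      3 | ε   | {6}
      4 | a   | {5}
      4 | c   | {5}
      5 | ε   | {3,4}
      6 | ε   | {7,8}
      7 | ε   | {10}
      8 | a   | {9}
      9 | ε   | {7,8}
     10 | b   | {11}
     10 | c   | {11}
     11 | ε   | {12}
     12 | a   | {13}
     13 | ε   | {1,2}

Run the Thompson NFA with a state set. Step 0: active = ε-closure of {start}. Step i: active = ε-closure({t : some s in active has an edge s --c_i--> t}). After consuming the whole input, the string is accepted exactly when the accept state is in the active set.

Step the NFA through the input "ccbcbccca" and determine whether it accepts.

Answer: REJECT

Steps:
start: ε-closure({0}) = {0,1,2,3,4,6,7,8,10}
'c' @ 1: {3,4,5,6,7,8,10,11,12}
'c' @ 2: {3,4,5,6,7,8,10,11,12}
'b' @ 3: {11,12}
'c' @ 4: {}  — state set empty
rest 'bccca' ignored (set empty)
final: {}; accept 1 not in set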